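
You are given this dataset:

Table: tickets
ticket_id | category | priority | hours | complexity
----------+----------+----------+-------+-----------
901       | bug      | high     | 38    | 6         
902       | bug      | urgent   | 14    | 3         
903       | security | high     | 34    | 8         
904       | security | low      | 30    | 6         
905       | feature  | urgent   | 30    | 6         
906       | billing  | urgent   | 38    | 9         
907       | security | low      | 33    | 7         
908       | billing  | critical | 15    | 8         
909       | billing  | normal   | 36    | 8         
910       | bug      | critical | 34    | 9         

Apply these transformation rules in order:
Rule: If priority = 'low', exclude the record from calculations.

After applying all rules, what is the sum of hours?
239

Step 1: Identify records where priority = 'low'
Step 2: The excluded records sum to 63
Step 3: Original total hours = 302
Step 4: Remaining total = 302 - 63 = 239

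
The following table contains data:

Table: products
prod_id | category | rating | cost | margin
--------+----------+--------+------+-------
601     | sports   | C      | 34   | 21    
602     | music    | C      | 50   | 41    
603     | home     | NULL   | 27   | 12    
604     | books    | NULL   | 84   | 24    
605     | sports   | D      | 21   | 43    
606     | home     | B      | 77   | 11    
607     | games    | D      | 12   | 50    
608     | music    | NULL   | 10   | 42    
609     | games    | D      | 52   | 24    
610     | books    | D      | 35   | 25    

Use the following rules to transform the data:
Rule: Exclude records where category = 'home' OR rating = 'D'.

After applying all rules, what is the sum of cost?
178

Step 1: Find records where category = 'home' OR rating = 'D'
Step 2: 6 records match, summing to 224
Step 3: Original sum: 402
Step 4: Remaining sum = 402 - 224 = 178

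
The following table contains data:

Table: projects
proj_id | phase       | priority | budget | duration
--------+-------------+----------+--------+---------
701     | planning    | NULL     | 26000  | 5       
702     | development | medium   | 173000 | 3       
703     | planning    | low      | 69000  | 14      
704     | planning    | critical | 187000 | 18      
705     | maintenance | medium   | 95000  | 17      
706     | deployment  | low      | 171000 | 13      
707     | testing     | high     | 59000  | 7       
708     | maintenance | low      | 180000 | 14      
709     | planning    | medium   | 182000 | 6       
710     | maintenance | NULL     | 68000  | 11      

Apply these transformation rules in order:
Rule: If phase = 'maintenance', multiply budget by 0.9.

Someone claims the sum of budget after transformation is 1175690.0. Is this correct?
No, the correct result is 1175700.0.

Step 1: Calculate the correct sum after transformation
Step 2: Apply multiplier 0.9 to records where phase = 'maintenance'
Step 3: Correct result = 1175700.0
Step 4: Claimed result = 1175690.0
Step 5: 1175700.0 ≠ 1175690.0
Conclusion: The claimed result is incorrect. The correct answer is 1175700.0.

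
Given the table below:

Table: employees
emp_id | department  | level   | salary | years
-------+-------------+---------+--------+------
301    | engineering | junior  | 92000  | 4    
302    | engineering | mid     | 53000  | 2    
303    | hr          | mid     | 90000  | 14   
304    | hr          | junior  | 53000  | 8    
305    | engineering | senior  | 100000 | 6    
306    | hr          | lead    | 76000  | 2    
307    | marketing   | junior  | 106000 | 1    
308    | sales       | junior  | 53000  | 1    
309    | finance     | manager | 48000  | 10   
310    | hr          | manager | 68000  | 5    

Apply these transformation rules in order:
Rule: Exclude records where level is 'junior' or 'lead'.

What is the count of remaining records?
5

Step 1: Count records to exclude
  - 4 (junior) + 1 (lead) = 5 records
Step 2: Total records: 10
Step 3: Remaining = 10 - 5 = 5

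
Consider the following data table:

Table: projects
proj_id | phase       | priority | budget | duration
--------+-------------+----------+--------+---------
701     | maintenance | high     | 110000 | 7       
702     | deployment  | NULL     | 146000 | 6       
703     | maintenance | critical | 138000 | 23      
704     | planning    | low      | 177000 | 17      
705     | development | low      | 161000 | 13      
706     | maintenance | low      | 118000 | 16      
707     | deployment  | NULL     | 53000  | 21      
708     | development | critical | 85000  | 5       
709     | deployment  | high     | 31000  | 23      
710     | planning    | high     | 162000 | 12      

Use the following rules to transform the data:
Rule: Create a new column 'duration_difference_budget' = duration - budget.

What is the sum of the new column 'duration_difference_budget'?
-1180857

Step 1: For each record, compute duration - budget
Example calculations:
  7 - 110000 = -109993
  6 - 146000 = -145994
  23 - 138000 = -137977
  ...
Step 2: Sum all derived values
Step 3: Total = -1180857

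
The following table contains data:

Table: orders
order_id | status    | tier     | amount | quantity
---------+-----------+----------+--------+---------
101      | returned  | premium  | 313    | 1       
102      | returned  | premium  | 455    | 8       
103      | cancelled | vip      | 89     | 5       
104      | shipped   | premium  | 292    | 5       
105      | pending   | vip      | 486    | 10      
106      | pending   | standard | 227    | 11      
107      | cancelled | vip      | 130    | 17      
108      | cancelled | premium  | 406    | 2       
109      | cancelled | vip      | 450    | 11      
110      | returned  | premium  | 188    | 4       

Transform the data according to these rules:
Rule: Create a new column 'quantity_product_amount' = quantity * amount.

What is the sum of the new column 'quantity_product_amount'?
21939

Step 1: For each record, compute quantity * amount
Example calculations:
  1 * 313 = 313
  8 * 455 = 3640
  5 * 89 = 445
  ...
Step 2: Sum all derived values
Step 3: Total = 21939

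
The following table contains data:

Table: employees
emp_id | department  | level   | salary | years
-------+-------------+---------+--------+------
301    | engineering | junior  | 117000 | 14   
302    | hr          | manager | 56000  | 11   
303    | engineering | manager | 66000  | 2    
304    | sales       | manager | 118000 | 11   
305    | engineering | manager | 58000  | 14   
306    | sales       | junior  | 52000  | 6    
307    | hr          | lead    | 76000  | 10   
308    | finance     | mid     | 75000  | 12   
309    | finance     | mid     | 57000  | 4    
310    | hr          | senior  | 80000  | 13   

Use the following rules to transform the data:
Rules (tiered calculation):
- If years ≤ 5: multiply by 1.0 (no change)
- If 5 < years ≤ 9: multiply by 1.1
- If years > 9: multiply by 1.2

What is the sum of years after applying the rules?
114.6

Step 1: Tier 1 (years ≤ 5): 2 records, sum = 6 × 1.0 = 6.0
Step 2: Tier 2 (5 < years ≤ 9): 1 records, sum = 6 × 1.1 = 6.6
Step 3: Tier 3 (years > 9): 7 records, sum = 85 × 1.2 = 102.0
Step 4: Final sum = 6.0 + 6.6 + 102.0 = 114.6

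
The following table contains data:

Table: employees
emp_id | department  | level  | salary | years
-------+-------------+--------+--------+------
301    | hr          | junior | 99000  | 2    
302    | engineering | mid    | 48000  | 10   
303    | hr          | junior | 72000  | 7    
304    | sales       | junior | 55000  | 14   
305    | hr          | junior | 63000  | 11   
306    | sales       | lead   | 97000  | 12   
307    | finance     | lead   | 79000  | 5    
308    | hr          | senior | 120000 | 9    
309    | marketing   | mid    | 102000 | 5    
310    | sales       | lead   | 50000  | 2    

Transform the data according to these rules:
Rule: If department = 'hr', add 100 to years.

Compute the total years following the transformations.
477

Step 1: Count records where department = 'hr': 4
Step 2: Total bonus added: 4 × 100 = 400
Step 3: Original sum of years: 77
Step 4: Final sum = 77 + 400 = 477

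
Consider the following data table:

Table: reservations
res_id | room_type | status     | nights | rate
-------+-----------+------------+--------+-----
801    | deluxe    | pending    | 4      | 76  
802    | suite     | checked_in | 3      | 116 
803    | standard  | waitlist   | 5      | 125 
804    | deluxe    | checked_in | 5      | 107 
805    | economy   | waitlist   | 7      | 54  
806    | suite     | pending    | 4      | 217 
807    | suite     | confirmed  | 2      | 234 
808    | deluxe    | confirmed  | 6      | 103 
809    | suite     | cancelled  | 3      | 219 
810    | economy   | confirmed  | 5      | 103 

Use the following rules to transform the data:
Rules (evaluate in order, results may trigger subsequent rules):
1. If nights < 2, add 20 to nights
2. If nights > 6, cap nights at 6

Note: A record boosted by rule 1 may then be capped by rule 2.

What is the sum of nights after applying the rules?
43

Step 1: Apply rule 1 to records with nights < 2
  - 0 records get bonus of 20
  - Of these, 0 records then exceed 6 and get capped
Step 2: Apply rule 2 to records with nights > 6
  - 1 records (original) are capped
Step 3: Calculate final sum = 43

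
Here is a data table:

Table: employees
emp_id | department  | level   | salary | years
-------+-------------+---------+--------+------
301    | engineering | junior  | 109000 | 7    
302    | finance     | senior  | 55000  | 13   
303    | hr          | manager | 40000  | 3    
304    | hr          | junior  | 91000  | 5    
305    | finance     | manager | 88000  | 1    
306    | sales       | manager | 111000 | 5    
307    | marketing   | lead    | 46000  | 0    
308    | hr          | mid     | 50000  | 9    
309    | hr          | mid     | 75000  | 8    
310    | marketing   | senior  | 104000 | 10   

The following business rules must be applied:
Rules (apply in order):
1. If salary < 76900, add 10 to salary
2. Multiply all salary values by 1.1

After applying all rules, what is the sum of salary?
845955.0

Step 1: Apply Rule 1 - Add 10 to records with salary < 76900
  - 5 records affected: 266000 + (5 × 10) = 266050
  - Unaffected records: 503000
  - Sum after Rule 1: 769050
Step 2: Apply Rule 2 - Multiply all by 1.1
  - 769050 × 1.1 = 845955.0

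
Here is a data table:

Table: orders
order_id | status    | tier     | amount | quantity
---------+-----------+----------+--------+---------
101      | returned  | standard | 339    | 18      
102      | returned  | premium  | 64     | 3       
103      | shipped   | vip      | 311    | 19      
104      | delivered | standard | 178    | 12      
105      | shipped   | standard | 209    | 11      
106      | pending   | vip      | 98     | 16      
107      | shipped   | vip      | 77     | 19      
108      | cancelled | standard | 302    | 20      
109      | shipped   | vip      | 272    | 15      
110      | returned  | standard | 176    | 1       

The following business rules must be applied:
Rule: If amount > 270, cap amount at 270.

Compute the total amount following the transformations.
1882

Step 1: 4 records have amount > 270
Step 2: These records originally summed to 1224
Step 3: After capping: 4 × 270 = 1080
Step 4: Unaffected records sum: 802
Step 5: Final sum = 1080 + 802 = 1882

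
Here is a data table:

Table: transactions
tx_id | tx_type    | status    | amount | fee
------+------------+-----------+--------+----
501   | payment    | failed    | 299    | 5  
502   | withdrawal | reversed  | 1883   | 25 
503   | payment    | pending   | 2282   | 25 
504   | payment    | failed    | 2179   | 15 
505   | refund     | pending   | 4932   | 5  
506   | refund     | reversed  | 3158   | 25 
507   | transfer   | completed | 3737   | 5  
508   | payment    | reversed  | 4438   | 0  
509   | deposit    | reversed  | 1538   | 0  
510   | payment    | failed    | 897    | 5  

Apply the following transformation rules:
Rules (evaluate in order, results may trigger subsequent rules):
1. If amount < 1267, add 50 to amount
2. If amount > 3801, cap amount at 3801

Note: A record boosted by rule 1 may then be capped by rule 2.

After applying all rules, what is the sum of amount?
23675

Step 1: Apply rule 1 to records with amount < 1267
  - 2 records get bonus of 50
  - Of these, 0 records then exceed 3801 and get capped
Step 2: Apply rule 2 to records with amount > 3801
  - 2 records (original) are capped
Step 3: Calculate final sum = 23675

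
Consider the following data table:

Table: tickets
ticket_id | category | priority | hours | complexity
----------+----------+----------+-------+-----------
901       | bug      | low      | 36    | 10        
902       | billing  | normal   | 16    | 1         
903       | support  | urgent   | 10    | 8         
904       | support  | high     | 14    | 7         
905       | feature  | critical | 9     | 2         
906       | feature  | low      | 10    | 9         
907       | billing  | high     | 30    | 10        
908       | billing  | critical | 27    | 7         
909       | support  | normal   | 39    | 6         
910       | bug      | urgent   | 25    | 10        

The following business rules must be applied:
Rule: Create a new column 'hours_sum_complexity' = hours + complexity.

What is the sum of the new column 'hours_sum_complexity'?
286

Step 1: For each record, compute hours + complexity
Example calculations:
  36 + 10 = 46
  16 + 1 = 17
  10 + 8 = 18
  ...
Step 2: Sum all derived values
Step 3: Total = 286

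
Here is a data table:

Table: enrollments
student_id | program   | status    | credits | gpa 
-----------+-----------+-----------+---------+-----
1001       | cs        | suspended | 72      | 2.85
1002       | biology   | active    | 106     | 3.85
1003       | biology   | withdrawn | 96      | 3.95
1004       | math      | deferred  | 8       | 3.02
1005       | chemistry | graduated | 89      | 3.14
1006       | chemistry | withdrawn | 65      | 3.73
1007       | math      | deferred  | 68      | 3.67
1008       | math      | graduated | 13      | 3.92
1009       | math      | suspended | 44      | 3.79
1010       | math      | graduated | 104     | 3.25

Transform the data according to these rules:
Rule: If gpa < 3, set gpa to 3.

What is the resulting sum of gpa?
35.32

Step 1: 1 records have gpa < 3
Step 2: These records originally summed to 2.85
Step 3: After setting to minimum: 1 × 3 = 3
Step 4: Unaffected records sum: 32.32
Step 5: Final sum = 3 + 32.32 = 35.32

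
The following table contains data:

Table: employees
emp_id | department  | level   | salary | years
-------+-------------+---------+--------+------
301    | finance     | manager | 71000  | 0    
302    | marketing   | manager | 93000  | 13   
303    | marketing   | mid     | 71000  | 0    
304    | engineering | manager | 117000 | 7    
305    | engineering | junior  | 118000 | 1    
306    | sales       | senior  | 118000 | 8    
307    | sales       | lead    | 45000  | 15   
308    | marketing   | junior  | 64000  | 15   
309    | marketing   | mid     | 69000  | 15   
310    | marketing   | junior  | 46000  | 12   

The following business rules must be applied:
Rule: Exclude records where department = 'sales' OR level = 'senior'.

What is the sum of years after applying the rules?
63

Step 1: Find records where department = 'sales' OR level = 'senior'
Step 2: 2 records match, summing to 23
Step 3: Original sum: 86
Step 4: Remaining sum = 86 - 23 = 63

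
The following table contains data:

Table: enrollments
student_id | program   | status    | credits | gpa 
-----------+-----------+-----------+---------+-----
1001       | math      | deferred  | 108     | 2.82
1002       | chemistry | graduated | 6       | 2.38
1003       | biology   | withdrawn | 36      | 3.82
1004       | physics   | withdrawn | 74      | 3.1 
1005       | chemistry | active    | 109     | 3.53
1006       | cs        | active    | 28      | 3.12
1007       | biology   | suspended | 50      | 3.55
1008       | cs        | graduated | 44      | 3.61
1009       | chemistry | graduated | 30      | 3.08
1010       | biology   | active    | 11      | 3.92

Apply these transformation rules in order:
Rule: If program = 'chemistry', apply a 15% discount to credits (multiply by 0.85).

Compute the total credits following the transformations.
474.25

Step 1: Records with program = 'chemistry' have total credits = 145
Step 2: Apply multiplier: 145 × 0.85 = 123.25
Step 3: Other records total: 351
Step 4: Final sum = 123.25 + 351 = 474.25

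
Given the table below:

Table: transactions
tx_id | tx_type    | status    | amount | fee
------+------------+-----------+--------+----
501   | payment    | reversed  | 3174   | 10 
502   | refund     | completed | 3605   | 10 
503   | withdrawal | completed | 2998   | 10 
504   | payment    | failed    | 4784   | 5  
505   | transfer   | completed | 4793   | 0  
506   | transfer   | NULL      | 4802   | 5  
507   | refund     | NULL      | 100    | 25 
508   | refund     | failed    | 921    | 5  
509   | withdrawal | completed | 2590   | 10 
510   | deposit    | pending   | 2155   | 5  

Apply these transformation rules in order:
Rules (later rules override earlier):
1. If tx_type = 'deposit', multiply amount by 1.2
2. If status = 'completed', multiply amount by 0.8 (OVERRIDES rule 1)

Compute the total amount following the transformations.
27555.8

Step 1: Rule 2 takes priority for records with status = 'completed'
  - 4 records: 13986 × 0.8 = 11188.8
Step 2: Rule 1 applies to remaining records with tx_type = 'deposit'
  - 1 records: 2155 × 1.2 = 2586.0
Step 3: Other records unchanged: 13781
Step 4: Final sum = 11188.8 + 2586.0 + 13781 = 27555.8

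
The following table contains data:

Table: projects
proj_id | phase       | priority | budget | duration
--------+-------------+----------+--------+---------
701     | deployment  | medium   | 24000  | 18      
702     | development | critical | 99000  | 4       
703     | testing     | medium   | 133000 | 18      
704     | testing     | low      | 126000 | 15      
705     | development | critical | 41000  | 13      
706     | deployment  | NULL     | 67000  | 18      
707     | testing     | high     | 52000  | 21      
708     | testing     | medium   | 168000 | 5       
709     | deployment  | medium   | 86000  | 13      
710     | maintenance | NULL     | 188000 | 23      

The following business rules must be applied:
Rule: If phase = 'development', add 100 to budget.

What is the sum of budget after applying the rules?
984200

Step 1: Count records where phase = 'development': 2
Step 2: Total bonus added: 2 × 100 = 200
Step 3: Original sum of budget: 984000
Step 4: Final sum = 984000 + 200 = 984200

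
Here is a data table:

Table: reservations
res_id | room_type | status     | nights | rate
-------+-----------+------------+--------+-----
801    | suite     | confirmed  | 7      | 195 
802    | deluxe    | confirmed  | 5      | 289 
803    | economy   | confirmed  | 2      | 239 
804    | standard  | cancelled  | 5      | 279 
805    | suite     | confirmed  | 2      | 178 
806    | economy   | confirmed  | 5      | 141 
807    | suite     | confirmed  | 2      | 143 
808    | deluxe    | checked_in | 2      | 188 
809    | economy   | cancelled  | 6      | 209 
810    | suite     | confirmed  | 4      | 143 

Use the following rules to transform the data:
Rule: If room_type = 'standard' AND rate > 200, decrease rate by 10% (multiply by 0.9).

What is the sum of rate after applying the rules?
1976.1

Step 1: Find records where room_type = 'standard' AND rate > 200
Step 2: 1 records match, summing to 279
Step 3: After multiplier: 279 × 0.9 = 251.1
Step 4: Unaffected records sum: 1725
Step 5: Final sum = 251.1 + 1725 = 1976.1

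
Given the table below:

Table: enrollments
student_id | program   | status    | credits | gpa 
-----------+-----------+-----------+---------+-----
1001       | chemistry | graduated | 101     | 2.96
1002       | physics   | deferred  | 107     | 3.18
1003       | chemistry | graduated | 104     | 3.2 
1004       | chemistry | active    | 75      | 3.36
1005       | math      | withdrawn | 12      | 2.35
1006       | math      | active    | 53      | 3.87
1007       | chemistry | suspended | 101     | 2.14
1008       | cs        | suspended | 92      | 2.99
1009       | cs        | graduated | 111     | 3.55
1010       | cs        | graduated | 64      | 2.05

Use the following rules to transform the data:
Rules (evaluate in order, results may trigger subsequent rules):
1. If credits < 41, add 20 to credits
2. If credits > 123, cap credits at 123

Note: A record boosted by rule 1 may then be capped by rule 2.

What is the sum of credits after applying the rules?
840

Step 1: Apply rule 1 to records with credits < 41
  - 1 records get bonus of 20
  - Of these, 0 records then exceed 123 and get capped
Step 2: Apply rule 2 to records with credits > 123
  - 0 records (original) are capped
Step 3: Calculate final sum = 840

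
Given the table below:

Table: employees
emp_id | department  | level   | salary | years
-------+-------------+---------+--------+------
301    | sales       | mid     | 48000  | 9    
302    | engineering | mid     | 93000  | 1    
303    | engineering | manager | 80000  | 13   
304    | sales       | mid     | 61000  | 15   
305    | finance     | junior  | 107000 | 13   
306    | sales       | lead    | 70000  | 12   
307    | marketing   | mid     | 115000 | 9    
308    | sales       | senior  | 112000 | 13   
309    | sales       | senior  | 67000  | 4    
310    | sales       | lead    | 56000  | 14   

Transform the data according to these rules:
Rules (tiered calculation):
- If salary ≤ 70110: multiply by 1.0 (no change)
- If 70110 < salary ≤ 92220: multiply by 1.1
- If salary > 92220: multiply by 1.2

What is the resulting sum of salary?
902400.0

Step 1: Tier 1 (salary ≤ 70110): 5 records, sum = 302000 × 1.0 = 302000.0
Step 2: Tier 2 (70110 < salary ≤ 92220): 1 records, sum = 80000 × 1.1 = 88000.0
Step 3: Tier 3 (salary > 92220): 4 records, sum = 427000 × 1.2 = 512400.0
Step 4: Final sum = 302000.0 + 88000.0 + 512400.0 = 902400.0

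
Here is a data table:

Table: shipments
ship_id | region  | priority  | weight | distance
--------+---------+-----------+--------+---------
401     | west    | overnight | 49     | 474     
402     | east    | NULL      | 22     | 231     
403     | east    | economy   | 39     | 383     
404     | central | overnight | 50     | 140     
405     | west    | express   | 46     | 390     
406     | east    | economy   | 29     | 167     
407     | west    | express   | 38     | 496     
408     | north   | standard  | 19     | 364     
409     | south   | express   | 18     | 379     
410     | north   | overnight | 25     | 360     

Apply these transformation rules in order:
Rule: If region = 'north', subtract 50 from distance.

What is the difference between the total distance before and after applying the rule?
100

Step 1: Original sum of distance = 3384
Step 2: 2 records have region = 'north'
Step 3: Each affected record changes by -50
Step 4: Total change = 2 × -50 = -100
Step 5: New sum = 3384 + -100 = 3284
Step 6: Difference = |3284 - 3384| = 100
        (Sum decreased by 100)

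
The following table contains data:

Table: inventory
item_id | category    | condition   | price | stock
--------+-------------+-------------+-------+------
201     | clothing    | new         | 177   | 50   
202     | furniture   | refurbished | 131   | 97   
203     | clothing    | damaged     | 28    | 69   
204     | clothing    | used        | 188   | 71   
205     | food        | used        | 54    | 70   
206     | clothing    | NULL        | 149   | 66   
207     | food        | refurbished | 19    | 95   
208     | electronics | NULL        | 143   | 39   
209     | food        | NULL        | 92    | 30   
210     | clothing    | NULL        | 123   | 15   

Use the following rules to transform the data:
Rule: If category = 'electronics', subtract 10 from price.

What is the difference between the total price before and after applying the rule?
10

Step 1: Original sum of price = 1104
Step 2: 1 records have category = 'electronics'
Step 3: Each affected record changes by -10
Step 4: Total change = 1 × -10 = -10
Step 5: New sum = 1104 + -10 = 1094
Step 6: Difference = |1094 - 1104| = 10
        (Sum decreased by 10)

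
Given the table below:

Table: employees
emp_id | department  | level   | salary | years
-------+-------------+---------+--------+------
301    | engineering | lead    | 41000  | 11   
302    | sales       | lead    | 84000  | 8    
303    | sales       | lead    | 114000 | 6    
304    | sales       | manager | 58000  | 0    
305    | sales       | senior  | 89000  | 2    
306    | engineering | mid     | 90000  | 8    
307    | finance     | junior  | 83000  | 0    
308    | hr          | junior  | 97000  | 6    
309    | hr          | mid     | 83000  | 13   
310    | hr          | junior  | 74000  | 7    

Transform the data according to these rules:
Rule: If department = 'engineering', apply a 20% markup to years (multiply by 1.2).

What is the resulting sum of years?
64.8

Step 1: Records with department = 'engineering' have total years = 19
Step 2: Apply multiplier: 19 × 1.2 = 22.8
Step 3: Other records total: 42
Step 4: Final sum = 22.8 + 42 = 64.8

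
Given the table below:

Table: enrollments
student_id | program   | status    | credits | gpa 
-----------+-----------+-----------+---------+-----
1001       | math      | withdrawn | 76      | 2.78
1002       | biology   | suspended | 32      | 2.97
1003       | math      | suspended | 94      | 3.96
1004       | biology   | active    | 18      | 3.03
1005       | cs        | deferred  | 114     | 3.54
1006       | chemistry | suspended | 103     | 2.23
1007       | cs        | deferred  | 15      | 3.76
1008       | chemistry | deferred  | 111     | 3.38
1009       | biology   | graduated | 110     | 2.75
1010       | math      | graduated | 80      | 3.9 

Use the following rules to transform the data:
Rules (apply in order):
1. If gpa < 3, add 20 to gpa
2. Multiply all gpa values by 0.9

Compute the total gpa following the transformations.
101.07

Step 1: Apply Rule 1 - Add 20 to records with gpa < 3
  - 4 records affected: 10.73 + (4 × 20) = 90.73
  - Unaffected records: 21.57
  - Sum after Rule 1: 112.3
Step 2: Apply Rule 2 - Multiply all by 0.9
  - 112.3 × 0.9 = 101.07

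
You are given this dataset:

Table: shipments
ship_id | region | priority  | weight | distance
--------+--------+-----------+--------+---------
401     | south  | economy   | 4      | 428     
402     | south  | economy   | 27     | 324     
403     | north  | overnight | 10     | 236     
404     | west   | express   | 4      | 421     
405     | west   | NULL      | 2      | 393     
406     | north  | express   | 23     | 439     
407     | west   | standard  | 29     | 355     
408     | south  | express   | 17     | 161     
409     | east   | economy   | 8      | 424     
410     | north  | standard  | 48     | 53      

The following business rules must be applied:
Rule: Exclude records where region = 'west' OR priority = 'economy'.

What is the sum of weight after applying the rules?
98

Step 1: Find records where region = 'west' OR priority = 'economy'
Step 2: 6 records match, summing to 74
Step 3: Original sum: 172
Step 4: Remaining sum = 172 - 74 = 98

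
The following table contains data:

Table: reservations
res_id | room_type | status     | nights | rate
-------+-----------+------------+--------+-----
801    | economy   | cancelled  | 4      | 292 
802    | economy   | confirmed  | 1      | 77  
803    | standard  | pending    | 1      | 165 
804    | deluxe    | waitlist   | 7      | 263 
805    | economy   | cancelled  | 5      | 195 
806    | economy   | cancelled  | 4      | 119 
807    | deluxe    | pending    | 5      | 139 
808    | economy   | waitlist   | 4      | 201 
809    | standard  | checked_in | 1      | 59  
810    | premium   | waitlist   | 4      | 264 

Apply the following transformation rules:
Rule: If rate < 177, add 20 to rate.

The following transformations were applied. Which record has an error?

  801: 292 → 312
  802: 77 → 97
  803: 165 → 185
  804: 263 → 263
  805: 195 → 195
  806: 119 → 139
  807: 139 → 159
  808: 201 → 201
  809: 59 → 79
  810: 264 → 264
Record 801 has an error. The correct transformed value should be 292, not 312.

Step 1: Check each record against the rule
Step 2: Record 801 has rate = 292
Step 3: Since 292 >= 177, the bonus should not have been applied
Step 4: Correct value = 292, but claimed value = 312
Conclusion: Record 801 has the error.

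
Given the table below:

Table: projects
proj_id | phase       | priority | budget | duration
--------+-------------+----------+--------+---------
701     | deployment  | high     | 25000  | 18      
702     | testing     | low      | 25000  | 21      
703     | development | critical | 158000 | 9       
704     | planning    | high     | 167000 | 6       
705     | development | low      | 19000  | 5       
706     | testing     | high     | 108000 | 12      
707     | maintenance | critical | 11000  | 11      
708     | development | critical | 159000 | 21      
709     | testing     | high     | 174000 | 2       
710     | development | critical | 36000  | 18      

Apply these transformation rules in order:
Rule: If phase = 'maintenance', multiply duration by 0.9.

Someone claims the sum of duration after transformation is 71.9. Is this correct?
No, the correct result is 121.9.

Step 1: Calculate the correct sum after transformation
Step 2: Apply multiplier 0.9 to records where phase = 'maintenance'
Step 3: Correct result = 121.9
Step 4: Claimed result = 71.9
Step 5: 121.9 ≠ 71.9
Conclusion: The claimed result is incorrect. The correct answer is 121.9.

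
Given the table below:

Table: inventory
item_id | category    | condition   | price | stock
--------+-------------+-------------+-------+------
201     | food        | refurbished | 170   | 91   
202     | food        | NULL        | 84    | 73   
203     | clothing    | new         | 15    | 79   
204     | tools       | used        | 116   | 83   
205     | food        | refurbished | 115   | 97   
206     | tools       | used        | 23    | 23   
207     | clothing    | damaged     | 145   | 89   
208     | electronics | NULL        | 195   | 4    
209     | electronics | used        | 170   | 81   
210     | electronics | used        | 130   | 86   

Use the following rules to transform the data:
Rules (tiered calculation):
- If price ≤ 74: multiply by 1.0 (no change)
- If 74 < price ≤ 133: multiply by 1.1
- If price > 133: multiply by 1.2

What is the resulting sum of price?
1343.5

Step 1: Tier 1 (price ≤ 74): 2 records, sum = 38 × 1.0 = 38.0
Step 2: Tier 2 (74 < price ≤ 133): 4 records, sum = 445 × 1.1 = 489.5
Step 3: Tier 3 (price > 133): 4 records, sum = 680 × 1.2 = 816.0
Step 4: Final sum = 38.0 + 489.5 + 816.0 = 1343.5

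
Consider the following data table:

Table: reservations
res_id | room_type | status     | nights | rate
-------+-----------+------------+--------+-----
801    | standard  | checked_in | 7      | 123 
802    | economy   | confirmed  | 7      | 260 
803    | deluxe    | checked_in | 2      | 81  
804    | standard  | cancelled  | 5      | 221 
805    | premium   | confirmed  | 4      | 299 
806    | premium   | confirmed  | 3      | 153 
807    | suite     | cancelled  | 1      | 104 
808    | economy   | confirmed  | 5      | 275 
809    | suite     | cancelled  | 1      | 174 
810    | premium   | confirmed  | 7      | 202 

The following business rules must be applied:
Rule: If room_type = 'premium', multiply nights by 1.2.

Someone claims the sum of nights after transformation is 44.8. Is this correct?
Yes, the result is correct.

Step 1: Calculate the correct sum after transformation
Step 2: Apply multiplier 1.2 to records where room_type = 'premium'
Step 3: Correct result = 44.8
Step 4: Claimed result = 44.8
Step 5: 44.8 = 44.8 ✓
Conclusion: The claimed result is correct.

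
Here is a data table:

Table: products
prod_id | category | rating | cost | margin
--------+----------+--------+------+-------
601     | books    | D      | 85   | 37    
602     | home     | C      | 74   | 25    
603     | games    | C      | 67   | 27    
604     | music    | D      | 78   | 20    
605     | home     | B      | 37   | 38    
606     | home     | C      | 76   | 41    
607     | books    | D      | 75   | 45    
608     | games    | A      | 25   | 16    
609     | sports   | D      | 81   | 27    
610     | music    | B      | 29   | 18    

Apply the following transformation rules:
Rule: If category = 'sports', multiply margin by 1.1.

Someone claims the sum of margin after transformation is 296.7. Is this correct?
Yes, the result is correct.

Step 1: Calculate the correct sum after transformation
Step 2: Apply multiplier 1.1 to records where category = 'sports'
Step 3: Correct result = 296.7
Step 4: Claimed result = 296.7
Step 5: 296.7 = 296.7 ✓
Conclusion: The claimed result is correct.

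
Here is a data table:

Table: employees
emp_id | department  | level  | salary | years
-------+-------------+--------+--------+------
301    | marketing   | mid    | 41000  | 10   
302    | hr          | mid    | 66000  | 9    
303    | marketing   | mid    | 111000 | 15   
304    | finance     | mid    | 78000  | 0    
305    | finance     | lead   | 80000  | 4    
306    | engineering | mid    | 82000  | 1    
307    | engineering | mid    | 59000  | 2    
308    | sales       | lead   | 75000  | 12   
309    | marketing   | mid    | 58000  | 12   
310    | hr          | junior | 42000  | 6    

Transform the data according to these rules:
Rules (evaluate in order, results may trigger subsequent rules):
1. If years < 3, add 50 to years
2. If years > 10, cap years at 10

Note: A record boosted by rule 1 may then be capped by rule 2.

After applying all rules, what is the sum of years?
89

Step 1: Apply rule 1 to records with years < 3
  - 3 records get bonus of 50
  - Of these, 3 records then exceed 10 and get capped
Step 2: Apply rule 2 to records with years > 10
  - 3 records (original) are capped
Step 3: Calculate final sum = 89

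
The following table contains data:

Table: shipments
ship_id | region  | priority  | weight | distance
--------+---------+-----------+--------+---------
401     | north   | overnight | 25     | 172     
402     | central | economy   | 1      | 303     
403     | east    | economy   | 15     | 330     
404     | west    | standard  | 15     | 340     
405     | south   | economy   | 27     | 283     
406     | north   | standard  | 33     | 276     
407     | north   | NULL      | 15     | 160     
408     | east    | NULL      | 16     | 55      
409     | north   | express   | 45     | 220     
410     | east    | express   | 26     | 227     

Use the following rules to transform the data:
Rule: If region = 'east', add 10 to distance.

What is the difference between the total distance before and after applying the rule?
30

Step 1: Original sum of distance = 2366
Step 2: 3 records have region = 'east'
Step 3: Each affected record changes by 10
Step 4: Total change = 3 × 10 = 30
Step 5: New sum = 2366 + 30 = 2396
Step 6: Difference = |2396 - 2366| = 30
        (Sum increased by 30)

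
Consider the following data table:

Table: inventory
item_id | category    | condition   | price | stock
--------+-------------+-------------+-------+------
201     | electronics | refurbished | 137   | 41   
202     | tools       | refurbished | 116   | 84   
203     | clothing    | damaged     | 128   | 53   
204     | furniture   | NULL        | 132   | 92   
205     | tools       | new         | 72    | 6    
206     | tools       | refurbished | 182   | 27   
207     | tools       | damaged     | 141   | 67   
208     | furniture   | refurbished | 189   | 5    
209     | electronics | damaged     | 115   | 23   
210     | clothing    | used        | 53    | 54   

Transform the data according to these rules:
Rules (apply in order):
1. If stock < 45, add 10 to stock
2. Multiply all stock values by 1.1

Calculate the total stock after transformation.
552.2

Step 1: Apply Rule 1 - Add 10 to records with stock < 45
  - 5 records affected: 102 + (5 × 10) = 152
  - Unaffected records: 350
  - Sum after Rule 1: 502
Step 2: Apply Rule 2 - Multiply all by 1.1
  - 502 × 1.1 = 552.2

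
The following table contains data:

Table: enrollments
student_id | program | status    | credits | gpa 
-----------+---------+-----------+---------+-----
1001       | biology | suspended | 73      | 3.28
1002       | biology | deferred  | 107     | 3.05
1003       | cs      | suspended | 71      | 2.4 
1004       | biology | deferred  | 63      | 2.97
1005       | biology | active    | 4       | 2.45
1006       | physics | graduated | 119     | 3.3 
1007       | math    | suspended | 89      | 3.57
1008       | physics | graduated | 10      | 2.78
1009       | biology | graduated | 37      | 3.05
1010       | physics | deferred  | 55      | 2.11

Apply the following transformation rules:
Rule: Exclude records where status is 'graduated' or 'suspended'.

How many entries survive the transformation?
4

Step 1: Count records to exclude
  - 3 (graduated) + 3 (suspended) = 6 records
Step 2: Total records: 10
Step 3: Remaining = 10 - 6 = 4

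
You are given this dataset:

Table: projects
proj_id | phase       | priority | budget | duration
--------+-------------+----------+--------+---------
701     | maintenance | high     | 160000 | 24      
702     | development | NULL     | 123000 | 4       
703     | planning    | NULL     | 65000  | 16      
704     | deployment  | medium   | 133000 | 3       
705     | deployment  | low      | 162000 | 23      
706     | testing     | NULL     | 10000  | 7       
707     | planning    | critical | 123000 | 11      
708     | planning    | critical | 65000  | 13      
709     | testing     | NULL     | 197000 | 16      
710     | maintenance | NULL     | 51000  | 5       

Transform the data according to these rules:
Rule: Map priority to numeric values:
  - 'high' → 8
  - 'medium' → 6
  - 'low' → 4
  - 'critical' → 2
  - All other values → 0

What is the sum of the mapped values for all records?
22

Step 1: Apply mapping to each record
Step 2: Count by status:
  'high': 1 records × 8 = 8
  'medium': 1 records × 6 = 6
  'low': 1 records × 4 = 4
  'critical': 2 records × 2 = 4
Step 3: Sum all mapped values = 22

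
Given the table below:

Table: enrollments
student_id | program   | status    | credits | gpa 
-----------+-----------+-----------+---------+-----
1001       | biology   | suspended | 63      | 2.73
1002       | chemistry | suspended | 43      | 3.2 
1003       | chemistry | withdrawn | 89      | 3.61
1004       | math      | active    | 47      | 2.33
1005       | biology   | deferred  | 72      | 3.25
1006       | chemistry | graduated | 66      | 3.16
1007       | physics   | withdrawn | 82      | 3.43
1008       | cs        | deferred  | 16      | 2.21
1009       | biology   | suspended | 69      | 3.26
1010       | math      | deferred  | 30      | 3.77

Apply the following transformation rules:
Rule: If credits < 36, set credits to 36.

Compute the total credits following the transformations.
603

Step 1: 2 records have credits < 36
Step 2: These records originally summed to 46
Step 3: After setting to minimum: 2 × 36 = 72
Step 4: Unaffected records sum: 531
Step 5: Final sum = 72 + 531 = 603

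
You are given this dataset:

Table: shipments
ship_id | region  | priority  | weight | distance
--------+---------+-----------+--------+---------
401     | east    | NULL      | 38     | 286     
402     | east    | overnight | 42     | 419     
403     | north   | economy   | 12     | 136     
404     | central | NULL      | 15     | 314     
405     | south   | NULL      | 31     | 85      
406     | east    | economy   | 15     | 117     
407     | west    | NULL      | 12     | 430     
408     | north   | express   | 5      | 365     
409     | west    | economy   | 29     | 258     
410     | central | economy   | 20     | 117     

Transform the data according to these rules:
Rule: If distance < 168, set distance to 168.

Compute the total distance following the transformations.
2744

Step 1: 4 records have distance < 168
Step 2: These records originally summed to 455
Step 3: After setting to minimum: 4 × 168 = 672
Step 4: Unaffected records sum: 2072
Step 5: Final sum = 672 + 2072 = 2744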